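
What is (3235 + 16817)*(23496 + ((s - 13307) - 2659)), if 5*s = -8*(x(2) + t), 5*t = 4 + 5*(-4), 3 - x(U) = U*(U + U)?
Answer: 3781366056/25 ≈ 1.5125e+8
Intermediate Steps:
x(U) = 3 - 2*U² (x(U) = 3 - U*(U + U) = 3 - U*2*U = 3 - 2*U²)
t = -16/5 (t = (4 + 5*(-4))/5 = (4 - 20)/5 = (⅕)*(-16) = -16/5 ≈ -3.2000)
s = 328/25 (s = (-8*((3 - 2*2²) - 16/5))/5 = (-8*((3 - 2*4) - 16/5))/5 = (-8*((3 - 8) - 16/5))/5 = (-8*(-5 - 16/5))/5 = (-8*(-41/5))/5 = (⅕)*(328/5) = 328/25 ≈ 13.120)
(3235 + 16817)*(23496 + ((s - 13307) - 2659)) = (3235 + 16817)*(23496 + ((328/25 - 13307) - 2659)) = 20052*(23496 + (-332347/25 - 2659)) = 20052*(23496 - 398822/25) = 20052*(188578/25) = 3781366056/25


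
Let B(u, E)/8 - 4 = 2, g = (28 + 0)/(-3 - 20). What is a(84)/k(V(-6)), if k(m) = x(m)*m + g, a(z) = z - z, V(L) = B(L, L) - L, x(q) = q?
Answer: 0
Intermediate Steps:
g = -28/23 (g = 28/(-23) = 28*(-1/23) = -28/23 ≈ -1.2174)
B(u, E) = 48 (B(u, E) = 32 + 8*2 = 32 + 16 = 48)
V(L) = 48 - L
a(z) = 0
k(m) = -28/23 + m² (k(m) = m*m - 28/23 = m² - 28/23 = -28/23 + m²)
a(84)/k(V(-6)) = 0/(-28/23 + (48 - 1*(-6))²) = 0/(-28/23 + (48 + 6)²) = 0/(-28/23 + 54²) = 0/(-28/23 + 2916) = 0/(67040/23) = 0*(23/67040) = 0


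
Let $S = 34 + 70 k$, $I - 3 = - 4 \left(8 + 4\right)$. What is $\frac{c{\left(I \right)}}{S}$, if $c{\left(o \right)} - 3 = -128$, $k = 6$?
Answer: $- \frac{125}{454} \approx -0.27533$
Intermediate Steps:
$I = -45$ ($I = 3 - 4 \left(8 + 4\right) = 3 - 48 = -45$)
$c{\left(o \right)} = -125$ ($c{\left(o \right)} = 3 - 128 = -125$)
$S = 454$ ($S = 34 + 70 \cdot 6 = 34 + 420 = 454$)
$\frac{c{\left(I \right)}}{S} = - \frac{125}{454}$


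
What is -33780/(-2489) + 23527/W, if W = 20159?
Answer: 38922617/2640829 ≈ 14.739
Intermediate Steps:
-33780/(-2489) + 23527/W = -33780/(-2489) + 23527/20159 = -33780*(-1/2489) + 23527*(1/20159) = 33780/2489 + 23527/20159 = 38922617/2640829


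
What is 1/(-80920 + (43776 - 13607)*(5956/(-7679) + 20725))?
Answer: 7679/4800513068231 ≈ 1.5996e-9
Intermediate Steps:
1/(-80920 + (43776 - 13607)*(5956/(-7679) + 20725)) = 1/(-80920 + 30169*(5956*(-1/7679) + 20725)) = 1/(-80920 + 30169*(-5956/7679 + 20725)) = 1/(-80920 + 30169*(159141319/7679)) = 1/(-80920 + 4801134452911/7679) = 1/(4800513068231/7679) = 7679/4800513068231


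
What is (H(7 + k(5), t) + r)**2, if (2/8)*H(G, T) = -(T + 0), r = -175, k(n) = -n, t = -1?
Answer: 29241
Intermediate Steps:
H(G, T) = -4*T (H(G, T) = 4*(-(T + 0)) = 4*(-T) = -4*T)
(H(7 + k(5), t) + r)**2 = (-4*(-1) - 175)**2 = (4 - 175)**2 = (-171)**2 = 29241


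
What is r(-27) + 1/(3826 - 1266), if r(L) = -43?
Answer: -110079/2560 ≈ -43.000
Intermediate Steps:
r(-27) + 1/(3826 - 1266) = -43 + 1/(3826 - 1266) = -43 + 1/2560 = -110079/2560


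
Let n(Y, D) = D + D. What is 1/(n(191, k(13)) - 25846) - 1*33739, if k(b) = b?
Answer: -871140981/25820 ≈ -33739.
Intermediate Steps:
n(Y, D) = 2*D
1/(n(191, k(13)) - 25846) - 1*33739 = 1/(2*13 - 25846) - 1*33739 = 1/(26 - 25846) - 33739 = 1/(-25820) - 33739 = -1/25820 - 33739 = -871140981/25820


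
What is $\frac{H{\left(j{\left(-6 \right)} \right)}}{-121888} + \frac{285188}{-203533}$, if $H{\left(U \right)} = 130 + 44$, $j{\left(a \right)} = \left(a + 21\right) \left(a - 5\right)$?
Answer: $- \frac{17398204843}{12404115152} \approx -1.4026$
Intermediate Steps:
$j{\left(a \right)} = \left(-5 + a\right) \left(21 + a\right)$ ($j{\left(a \right)} = \left(21 + a\right) \left(-5 + a\right) = \left(-5 + a\right) \left(21 + a\right)$)
$H{\left(U \right)} = 174$
$\frac{H{\left(j{\left(-6 \right)} \right)}}{-121888} + \frac{285188}{-203533} = \frac{174}{-121888} + \frac{285188}{-203533} = 174 \left(- \frac{1}{121888}\right) + 285188 \left(- \frac{1}{203533}\right) = - \frac{87}{60944} - \frac{285188}{203533} = - \frac{17398204843}{12404115152}$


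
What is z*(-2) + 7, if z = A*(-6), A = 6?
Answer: 79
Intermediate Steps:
z = -36 (z = 6*(-6) = -36)
z*(-2) + 7 = -36*(-2) + 7 = 72 + 7 = 79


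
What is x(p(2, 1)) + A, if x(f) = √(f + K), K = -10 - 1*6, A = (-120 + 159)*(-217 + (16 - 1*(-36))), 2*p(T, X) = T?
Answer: -6435 + I*√15 ≈ -6435.0 + 3.873*I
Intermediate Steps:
p(T, X) = T/2
A = -6435 (A = 39*(-217 + (16 + 36)) = 39*(-217 + 52) = 39*(-165) = -6435)
K = -16 (K = -10 - 6 = -16)
x(f) = √(-16 + f) (x(f) = √(f - 16) = √(-16 + f))
x(p(2, 1)) + A = √(-16 + (½)*2) - 6435 = √(-16 + 1) - 6435 = √(-15) - 6435 = I*√15 - 6435 = -6435 + I*√15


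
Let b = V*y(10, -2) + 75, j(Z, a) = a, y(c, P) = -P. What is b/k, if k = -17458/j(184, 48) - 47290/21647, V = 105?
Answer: -148065480/190091623 ≈ -0.77892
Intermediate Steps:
b = 285 (b = 105*(-1*(-2)) + 75 = 105*2 + 75 = 210 + 75 = 285)
k = -190091623/519528 (k = -17458/48 - 47290/21647 = -17458*1/48 - 47290*1/21647 = -8729/24 - 47290/21647 = -190091623/519528 ≈ -365.89)
b/k = 285/(-190091623/519528) = 285*(-519528/190091623) = -148065480/190091623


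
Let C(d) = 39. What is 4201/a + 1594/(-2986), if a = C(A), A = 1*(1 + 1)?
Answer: 6241010/58227 ≈ 107.18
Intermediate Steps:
A = 2 (A = 1*2 = 2)
a = 39
4201/a + 1594/(-2986) = 4201/39 + 1594/(-2986) = 4201*(1/39) + 1594*(-1/2986) = 4201/39 - 797/1493 = 6241010/58227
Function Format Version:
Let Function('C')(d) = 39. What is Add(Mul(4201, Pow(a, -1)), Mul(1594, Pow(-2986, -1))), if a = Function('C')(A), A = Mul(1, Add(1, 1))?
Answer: Rational(6241010, 58227) ≈ 107.18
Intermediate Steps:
A = 2 (A = Mul(1, 2) = 2)
a = 39
Add(Mul(4201, Pow(a, -1)), Mul(1594, Pow(-2986, -1))) = Add(Mul(4201, Pow(39, -1)), Mul(1594, Pow(-2986, -1))) = Add(Mul(4201, Rational(1, 39)), Mul(1594, Rational(-1, 2986))) = Add(Rational(4201, 39), Rational(-797, 1493)) = Rational(6241010, 58227)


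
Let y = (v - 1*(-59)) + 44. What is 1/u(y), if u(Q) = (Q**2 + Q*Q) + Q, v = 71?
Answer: 1/60726 ≈ 1.6467e-5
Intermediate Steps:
y = 174 (y = (71 - 1*(-59)) + 44 = (71 + 59) + 44 = 130 + 44 = 174)
u(Q) = Q + 2*Q**2 (u(Q) = (Q**2 + Q**2) + Q = 2*Q**2 + Q = Q + 2*Q**2)
1/u(y) = 1/(174*(1 + 2*174)) = 1/(174*(1 + 348)) = 1/(174*349) = 1/60726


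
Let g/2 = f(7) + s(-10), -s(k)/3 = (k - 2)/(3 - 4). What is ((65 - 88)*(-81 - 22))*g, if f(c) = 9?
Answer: -127926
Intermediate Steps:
s(k) = -6 + 3*k (s(k) = -3*(k - 2)/(3 - 4) = -3*(-2 + k)/(-1) = -3*(-2 + k)*(-1) = -3*(2 - k) = -6 + 3*k)
g = -54 (g = 2*(9 + (-6 + 3*(-10))) = 2*(9 + (-6 - 30)) = 2*(9 - 36) = 2*(-27) = -54)
((65 - 88)*(-81 - 22))*g = ((65 - 88)*(-81 - 22))*(-54) = -23*(-103)*(-54) = 2369*(-54) = -127926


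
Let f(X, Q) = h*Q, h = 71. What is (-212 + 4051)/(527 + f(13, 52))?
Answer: 3839/4219 ≈ 0.90993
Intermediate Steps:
f(X, Q) = 71*Q
(-212 + 4051)/(527 + f(13, 52)) = (-212 + 4051)/(527 + 71*52) = 3839/(527 + 3692) = 3839/4219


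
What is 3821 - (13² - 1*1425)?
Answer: 5077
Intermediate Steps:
3821 - (13² - 1*1425) = 3821 - (169 - 1425) = 3821 - 1*(-1256) = 3821 + 1256 = 5077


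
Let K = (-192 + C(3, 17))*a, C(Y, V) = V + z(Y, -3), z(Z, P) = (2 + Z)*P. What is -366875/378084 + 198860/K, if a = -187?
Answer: 6215071549/1343332452 ≈ 4.6266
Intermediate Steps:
z(Z, P) = P*(2 + Z)
C(Y, V) = -6 + V - 3*Y (C(Y, V) = V - 3*(2 + Y) = V + (-6 - 3*Y) = -6 + V - 3*Y)
K = 35530 (K = (-192 + (-6 + 17 - 3*3))*(-187) = (-192 + (-6 + 17 - 9))*(-187) = (-192 + 2)*(-187) = -190*(-187) = 35530)
-366875/378084 + 198860/K = -366875/378084 + 198860/35530 = -366875*1/378084 + 198860*(1/35530) = -366875/378084 + 19886/3553 = 6215071549/1343332452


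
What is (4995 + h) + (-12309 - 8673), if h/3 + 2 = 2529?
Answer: -8406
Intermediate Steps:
h = 7581 (h = -6 + 3*2529 = -6 + 7587 = 7581)
(4995 + h) + (-12309 - 8673) = (4995 + 7581) + (-12309 - 8673) = 12576 - 20982 = -8406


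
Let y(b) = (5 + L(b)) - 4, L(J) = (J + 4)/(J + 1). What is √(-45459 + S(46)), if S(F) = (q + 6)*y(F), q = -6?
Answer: 3*I*√5051 ≈ 213.21*I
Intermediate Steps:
L(J) = (4 + J)/(1 + J)
y(b) = 1 + (4 + b)/(1 + b) (y(b) = (5 + (4 + b)/(1 + b)) - 4 = 1 + (4 + b)/(1 + b))
S(F) = 0 (S(F) = (-6 + 6)*((5 + 2*F)/(1 + F)) = 0*((5 + 2*F)/(1 + F)) = 0)
√(-45459 + S(46)) = √(-45459 + 0) = √(-45459) = 3*I*√5051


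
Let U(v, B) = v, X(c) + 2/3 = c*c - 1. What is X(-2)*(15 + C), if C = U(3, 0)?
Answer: 42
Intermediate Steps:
X(c) = -5/3 + c² (X(c) = -⅔ + (c*c - 1) = -⅔ + (c² - 1) = -⅔ + (-1 + c²) = -5/3 + c²)
C = 3
X(-2)*(15 + C) = (-5/3 + (-2)²)*(15 + 3) = (-5/3 + 4)*18 = (7/3)*18 = 42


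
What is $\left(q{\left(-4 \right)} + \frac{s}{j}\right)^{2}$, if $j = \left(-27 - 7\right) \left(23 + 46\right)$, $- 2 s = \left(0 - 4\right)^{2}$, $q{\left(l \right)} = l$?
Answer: $\frac{21977344}{1375929} \approx 15.973$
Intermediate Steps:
$s = -8$ ($s = - \frac{\left(0 - 4\right)^{2}}{2} = - \frac{\left(-4\right)^{2}}{2} = \left(- \frac{1}{2}\right) 16 = -8$)
$j = -2346$ ($j = \left(-34\right) 69 = -2346$)
$\left(q{\left(-4 \right)} + \frac{s}{j}\right)^{2} = \left(-4 - \frac{8}{-2346}\right)^{2} = \left(-4 - - \frac{4}{1173}\right)^{2} = \left(-4 + \frac{4}{1173}\right)^{2} = \left(- \frac{4688}{1173}\right)^{2} = \frac{21977344}{1375929}$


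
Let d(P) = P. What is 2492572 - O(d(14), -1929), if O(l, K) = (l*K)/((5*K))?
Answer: 12462846/5 ≈ 2.4926e+6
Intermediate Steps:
O(l, K) = l/5 (O(l, K) = (K*l)*(1/(5*K)) = l/5)
2492572 - O(d(14), -1929) = 2492572 - 14/5 = 12462846/5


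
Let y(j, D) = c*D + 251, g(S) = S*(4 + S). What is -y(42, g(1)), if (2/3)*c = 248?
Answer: -2111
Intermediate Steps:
c = 372 (c = (3/2)*248 = 372)
y(j, D) = 251 + 372*D (y(j, D) = 372*D + 251 = 251 + 372*D)
-y(42, g(1)) = -(251 + 372*(1*(4 + 1))) = -(251 + 372*(1*5)) = -(251 + 372*5) = -(251 + 1860) = -1*2111 = -2111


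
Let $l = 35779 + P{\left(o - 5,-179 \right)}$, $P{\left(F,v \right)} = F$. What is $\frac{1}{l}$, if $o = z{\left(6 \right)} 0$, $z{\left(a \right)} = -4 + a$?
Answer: $\frac{1}{35774} \approx 2.7953 \cdot 10^{-5}$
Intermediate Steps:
$o = 0$ ($o = \left(-4 + 6\right) 0 = 2 \cdot 0 = 0$)
$l = 35774$ ($l = 35779 + \left(0 - 5\right) = 35779 - 5 = 35774$)
$\frac{1}{l} = \frac{1}{35774}$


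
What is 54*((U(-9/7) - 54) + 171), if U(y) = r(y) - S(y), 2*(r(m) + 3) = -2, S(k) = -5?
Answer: 6372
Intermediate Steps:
r(m) = -4 (r(m) = -3 + (1/2)*(-2) = -3 - 1 = -4)
U(y) = 1 (U(y) = -4 - 1*(-5) = -4 + 5 = 1)
54*((U(-9/7) - 54) + 171) = 54*((1 - 54) + 171) = 54*(-53 + 171) = 54*118 = 6372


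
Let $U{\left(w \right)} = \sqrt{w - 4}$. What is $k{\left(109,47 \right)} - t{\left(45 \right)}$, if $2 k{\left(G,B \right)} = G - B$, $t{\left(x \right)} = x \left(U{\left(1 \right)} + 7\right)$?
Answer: $-284 - 45 i \sqrt{3} \approx -284.0 - 77.942 i$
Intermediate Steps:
$U{\left(w \right)} = \sqrt{-4 + w}$
$t{\left(x \right)} = x \left(7 + i \sqrt{3}\right)$ ($t{\left(x \right)} = x \left(\sqrt{-4 + 1} + 7\right) = x \left(\sqrt{-3} + 7\right) = x \left(i \sqrt{3} + 7\right) = x \left(7 + i \sqrt{3}\right)$)
$k{\left(G,B \right)} = \frac{G}{2} - \frac{B}{2}$ ($k{\left(G,B \right)} = \frac{G - B}{2} = \frac{G}{2} - \frac{B}{2}$)
$k{\left(109,47 \right)} - t{\left(45 \right)} = \left(\frac{1}{2} \cdot 109 - \frac{47}{2}\right) - 45 \left(7 + i \sqrt{3}\right) = \left(\frac{109}{2} - \frac{47}{2}\right) - \left(315 + 45 i \sqrt{3}\right) = 31 - \left(315 + 45 i \sqrt{3}\right) = -284 - 45 i \sqrt{3}$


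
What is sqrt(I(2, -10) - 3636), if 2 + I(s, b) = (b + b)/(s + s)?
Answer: I*sqrt(3643) ≈ 60.357*I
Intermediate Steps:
I(s, b) = -2 + b/s (I(s, b) = -2 + (b + b)/(s + s) = -2 + (2*b)/((2*s)) = -2 + (2*b)*(1/(2*s)) = -2 + b/s)
sqrt(I(2, -10) - 3636) = sqrt((-2 - 10/2) - 3636) = sqrt((-2 - 10*1/2) - 3636) = sqrt((-2 - 5) - 3636) = sqrt(-7 - 3636) = sqrt(-3643) = I*sqrt(3643)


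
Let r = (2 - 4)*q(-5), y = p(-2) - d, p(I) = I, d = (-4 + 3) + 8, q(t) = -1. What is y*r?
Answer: -18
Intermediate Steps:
d = 7 (d = -1 + 8 = 7)
y = -9 (y = -2 - 1*7 = -2 - 7 = -9)
r = 2 (r = (2 - 4)*(-1) = -2*(-1) = 2)
y*r = -9*2 = -18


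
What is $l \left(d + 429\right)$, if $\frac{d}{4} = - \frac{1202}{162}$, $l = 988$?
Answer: $\frac{31956860}{81} \approx 3.9453 \cdot 10^{5}$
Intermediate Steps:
$d = - \frac{2404}{81}$ ($d = 4 \left(- \frac{1202}{162}\right) = 4 \left(\left(-1202\right) \frac{1}{162}\right) = 4 \left(- \frac{601}{81}\right) = - \frac{2404}{81} \approx -29.679$)
$l \left(d + 429\right) = 988 \left(- \frac{2404}{81} + 429\right) = 988 \cdot \frac{32345}{81} = \frac{31956860}{81}$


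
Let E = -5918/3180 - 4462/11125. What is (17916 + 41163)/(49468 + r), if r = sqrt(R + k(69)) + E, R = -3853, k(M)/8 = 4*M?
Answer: 36575637716923481765250/30624115603121275759981 - 739413567017437500*I*sqrt(1645)/30624115603121275759981 ≈ 1.1943 - 0.00097928*I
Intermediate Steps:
k(M) = 32*M (k(M) = 8*(4*M) = 32*M)
E = -8002691/3537750 (E = -5918*1/3180 - 4462*1/11125 = -2959/1590 - 4462/11125 = -8002691/3537750 ≈ -2.2621)
r = -8002691/3537750 + I*sqrt(1645) (r = sqrt(-3853 + 32*69) - 8002691/3537750 = sqrt(-3853 + 2208) - 8002691/3537750 = sqrt(-1645) - 8002691/3537750 = I*sqrt(1645) - 8002691/3537750 = -8002691/3537750 + I*sqrt(1645) ≈ -2.2621 + 40.559*I)
(17916 + 41163)/(49468 + r) = (17916 + 41163)/(49468 + (-8002691/3537750 + I*sqrt(1645))) = 59079/(174997414309/3537750 + I*sqrt(1645))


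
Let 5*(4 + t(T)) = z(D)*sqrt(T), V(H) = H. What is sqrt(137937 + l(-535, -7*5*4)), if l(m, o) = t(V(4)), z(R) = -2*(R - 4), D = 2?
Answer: sqrt(3448365)/5 ≈ 371.40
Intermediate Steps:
z(R) = 8 - 2*R (z(R) = -2*(-4 + R) = 8 - 2*R)
t(T) = -4 + 4*sqrt(T)/5 (t(T) = -4 + ((8 - 2*2)*sqrt(T))/5 = -4 + ((8 - 4)*sqrt(T))/5 = -4 + (4*sqrt(T))/5 = -4 + 4*sqrt(T)/5)
l(m, o) = -12/5 (l(m, o) = -4 + 4*sqrt(4)/5 = -4 + (4/5)*2 = -4 + 8/5 = -12/5)
sqrt(137937 + l(-535, -7*5*4)) = sqrt(137937 - 12/5) = sqrt(689673/5) = sqrt(3448365)/5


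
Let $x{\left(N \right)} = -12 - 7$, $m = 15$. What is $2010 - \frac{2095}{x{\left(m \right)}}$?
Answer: $\frac{40285}{19} \approx 2120.3$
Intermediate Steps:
$x{\left(N \right)} = -19$ ($x{\left(N \right)} = -12 - 7 = -19$)
$2010 - \frac{2095}{x{\left(m \right)}} = 2010 - \frac{2095}{-19} = 2010 - - \frac{2095}{19} = 2010 + \frac{2095}{19} = \frac{40285}{19}$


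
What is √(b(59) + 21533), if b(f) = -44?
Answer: √21489 ≈ 146.59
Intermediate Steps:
√(b(59) + 21533) = √(-44 + 21533) = √21489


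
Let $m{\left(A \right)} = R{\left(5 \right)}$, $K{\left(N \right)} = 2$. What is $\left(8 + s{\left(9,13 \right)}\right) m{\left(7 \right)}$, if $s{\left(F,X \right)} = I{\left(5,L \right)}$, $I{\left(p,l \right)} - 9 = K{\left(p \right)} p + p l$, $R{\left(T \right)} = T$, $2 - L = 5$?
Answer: $60$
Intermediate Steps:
$L = -3$ ($L = 2 - 5 = -3$)
$m{\left(A \right)} = 5$
$I{\left(p,l \right)} = 9 + 2 p + l p$ ($I{\left(p,l \right)} = 9 + \left(2 p + p l\right) = 9 + \left(2 p + l p\right) = 9 + 2 p + l p$)
$s{\left(F,X \right)} = 4$ ($s{\left(F,X \right)} = 9 + 2 \cdot 5 - 15 = 9 + 10 - 15 = 4$)
$\left(8 + s{\left(9,13 \right)}\right) m{\left(7 \right)} = \left(8 + 4\right) 5 = 12 \cdot 5 = 60$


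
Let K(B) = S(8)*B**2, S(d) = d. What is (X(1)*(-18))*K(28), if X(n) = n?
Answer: -112896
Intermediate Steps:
K(B) = 8*B**2
(X(1)*(-18))*K(28) = (1*(-18))*(8*28**2) = -144*784 = -18*6272 = -112896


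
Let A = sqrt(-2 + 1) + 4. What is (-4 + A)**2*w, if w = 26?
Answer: -26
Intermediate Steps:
A = 4 + I (A = sqrt(-1) + 4 = I + 4 = 4 + I ≈ 4.0 + 1.0*I)
(-4 + A)**2*w = (-4 + (4 + I))**2*26 = I**2*26 = -1*26 = -26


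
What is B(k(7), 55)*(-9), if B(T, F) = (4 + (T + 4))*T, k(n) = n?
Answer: -945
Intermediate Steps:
B(T, F) = T*(8 + T) (B(T, F) = (4 + (4 + T))*T = (8 + T)*T = T*(8 + T))
B(k(7), 55)*(-9) = (7*(8 + 7))*(-9) = (7*15)*(-9) = 105*(-9) = -945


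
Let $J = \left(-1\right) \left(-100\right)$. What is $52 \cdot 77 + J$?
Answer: $4104$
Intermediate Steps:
$J = 100$
$52 \cdot 77 + J = 52 \cdot 77 + 100 = 4004 + 100 = 4104$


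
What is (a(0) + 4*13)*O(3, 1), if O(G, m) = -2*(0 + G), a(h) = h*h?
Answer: -312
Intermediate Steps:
a(h) = h²
O(G, m) = -2*G
(a(0) + 4*13)*O(3, 1) = (0² + 4*13)*(-2*3) = (0 + 52)*(-6) = 52*(-6) = -312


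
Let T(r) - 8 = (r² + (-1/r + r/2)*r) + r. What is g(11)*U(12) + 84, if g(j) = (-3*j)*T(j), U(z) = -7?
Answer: 92337/2 ≈ 46169.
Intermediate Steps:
T(r) = 8 + r + r² + r*(r/2 - 1/r) (T(r) = 8 + ((r² + (-1/r + r/2)*r) + r) = 8 + ((r² + (r/2 - 1/r)*r) + r) = 8 + ((r² + r*(r/2 - 1/r)) + r) = 8 + (r + r² + r*(r/2 - 1/r)) = 8 + r + r² + r*(r/2 - 1/r))
g(j) = -3*j*(7 + j + 3*j²/2) (g(j) = (-3*j)*(7 + j + 3*j²/2) = -3*j*(7 + j + 3*j²/2))
g(11)*U(12) + 84 = -3/2*11*(14 + 2*11 + 3*11²)*(-7) + 84 = -3/2*11*(14 + 22 + 3*121)*(-7) + 84 = -3/2*11*(14 + 22 + 363)*(-7) + 84 = -3/2*11*399*(-7) + 84 = -13167/2*(-7) + 84 = 92169/2 + 84 = 92337/2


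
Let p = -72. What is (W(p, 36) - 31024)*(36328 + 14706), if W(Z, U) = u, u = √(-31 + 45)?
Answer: -1583278816 + 51034*√14 ≈ -1.5831e+9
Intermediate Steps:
u = √14 ≈ 3.7417
W(Z, U) = √14
(W(p, 36) - 31024)*(36328 + 14706) = (√14 - 31024)*(36328 + 14706) = (-31024 + √14)*51034 = -1583278816 + 51034*√14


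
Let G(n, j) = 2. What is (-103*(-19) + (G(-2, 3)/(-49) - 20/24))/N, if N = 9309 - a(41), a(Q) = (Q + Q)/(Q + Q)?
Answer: 575101/2736552 ≈ 0.21016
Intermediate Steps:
a(Q) = 1 (a(Q) = (2*Q)/((2*Q)) = (2*Q)*(1/(2*Q)) = 1)
N = 9308 (N = 9309 - 1*1 = 9309 - 1 = 9308)
(-103*(-19) + (G(-2, 3)/(-49) - 20/24))/N = (-103*(-19) + (2/(-49) - 20/24))/9308 = (1957 + (2*(-1/49) - 20*1/24))*(1/9308) = (1957 + (-2/49 - ⅚))*(1/9308) = (1957 - 257/294)*(1/9308) = (575101/294)*(1/9308) = 575101/2736552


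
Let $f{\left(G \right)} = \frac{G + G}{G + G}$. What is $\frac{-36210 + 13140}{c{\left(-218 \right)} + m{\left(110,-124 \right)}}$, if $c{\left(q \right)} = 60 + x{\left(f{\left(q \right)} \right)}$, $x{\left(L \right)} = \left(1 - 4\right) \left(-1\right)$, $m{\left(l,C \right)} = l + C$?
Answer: $- \frac{23070}{49} \approx -470.82$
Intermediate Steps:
$m{\left(l,C \right)} = C + l$
$f{\left(G \right)} = 1$ ($f{\left(G \right)} = \frac{2 G}{2 G} = 2 G \frac{1}{2 G} = 1$)
$x{\left(L \right)} = 3$ ($x{\left(L \right)} = \left(-3\right) \left(-1\right) = 3$)
$c{\left(q \right)} = 63$ ($c{\left(q \right)} = 60 + 3 = 63$)
$\frac{-36210 + 13140}{c{\left(-218 \right)} + m{\left(110,-124 \right)}} = \frac{-36210 + 13140}{63 + \left(-124 + 110\right)} = - \frac{23070}{63 - 14} = - \frac{23070}{49}$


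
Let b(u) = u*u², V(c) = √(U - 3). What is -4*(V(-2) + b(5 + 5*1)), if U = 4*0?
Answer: -4000 - 4*I*√3 ≈ -4000.0 - 6.9282*I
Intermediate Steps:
U = 0
V(c) = I*√3 (V(c) = √(0 - 3) = √(-3) = I*√3)
b(u) = u³
-4*(V(-2) + b(5 + 5*1)) = -4*(I*√3 + (5 + 5*1)³) = -4*(I*√3 + (5 + 5)³) = -4*(I*√3 + 10³) = -4*(I*√3 + 1000) = -4*(1000 + I*√3) = -4000 - 4*I*√3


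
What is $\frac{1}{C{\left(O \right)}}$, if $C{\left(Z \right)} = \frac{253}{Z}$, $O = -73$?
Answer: $- \frac{73}{253} \approx -0.28854$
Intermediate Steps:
$\frac{1}{C{\left(O \right)}} = \frac{1}{253 \frac{1}{-73}} = \frac{1}{253 \left(- \frac{1}{73}\right)} = \frac{1}{- \frac{253}{73}} = - \frac{73}{253}$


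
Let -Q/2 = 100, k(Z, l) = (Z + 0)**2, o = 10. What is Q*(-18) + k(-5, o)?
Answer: 3625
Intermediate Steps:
k(Z, l) = Z**2
Q = -200 (Q = -2*100 = -200)
Q*(-18) + k(-5, o) = -200*(-18) + (-5)**2 = 3600 + 25 = 3625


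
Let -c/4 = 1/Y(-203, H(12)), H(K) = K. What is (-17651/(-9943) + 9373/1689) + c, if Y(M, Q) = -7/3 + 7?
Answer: 760295584/117556089 ≈ 6.4675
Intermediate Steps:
Y(M, Q) = 14/3 (Y(M, Q) = (⅓)*(-7) + 7 = -7/3 + 7 = 14/3)
c = -6/7 (c = -4/14/3 = -4*3/14 = -6/7 ≈ -0.85714)
(-17651/(-9943) + 9373/1689) + c = (-17651/(-9943) + 9373/1689) - 6/7 = (-17651*(-1/9943) + 9373*(1/1689)) - 6/7 = (17651/9943 + 9373/1689) - 6/7 = 123008278/16793727 - 6/7 = 760295584/117556089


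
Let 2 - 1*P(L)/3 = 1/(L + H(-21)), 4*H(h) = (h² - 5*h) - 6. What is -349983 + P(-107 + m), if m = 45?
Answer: -25548324/73 ≈ -3.4998e+5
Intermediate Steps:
H(h) = -3/2 - 5*h/4 + h²/4 (H(h) = ((h² - 5*h) - 6)/4 = (-6 + h² - 5*h)/4 = -3/2 - 5*h/4 + h²/4)
P(L) = 6 - 3/(135 + L) (P(L) = 6 - 3/(L + (-3/2 - 5/4*(-21) + (¼)*(-21)²)) = 6 - 3/(L + (-3/2 + 105/4 + (¼)*441)) = 6 - 3/(L + (-3/2 + 105/4 + 441/4)) = 6 - 3/(L + 135) = 6 - 3/(135 + L))
-349983 + P(-107 + m) = -349983 + 3*(269 + 2*(-107 + 45))/(135 + (-107 + 45)) = -349983 + 3*(269 + 2*(-62))/(135 - 62) = -349983 + 3*(269 - 124)/73 = -349983 + 3*(1/73)*145 = -349983 + 435/73 = -25548324/73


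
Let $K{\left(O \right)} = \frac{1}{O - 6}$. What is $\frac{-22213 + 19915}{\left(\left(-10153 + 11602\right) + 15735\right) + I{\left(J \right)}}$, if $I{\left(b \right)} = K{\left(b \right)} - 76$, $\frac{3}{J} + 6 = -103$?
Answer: $- \frac{1509786}{11239847} \approx -0.13432$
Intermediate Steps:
$K{\left(O \right)} = \frac{1}{-6 + O}$
$J = - \frac{3}{109}$ ($J = \frac{3}{-6 - 103} = \frac{3}{-109} = 3 \left(- \frac{1}{109}\right) = - \frac{3}{109} \approx -0.027523$)
$I{\left(b \right)} = -76 + \frac{1}{-6 + b}$ ($I{\left(b \right)} = \frac{1}{-6 + b} - 76 = -76 + \frac{1}{-6 + b}$)
$\frac{-22213 + 19915}{\left(\left(-10153 + 11602\right) + 15735\right) + I{\left(J \right)}} = \frac{-22213 + 19915}{\left(\left(-10153 + 11602\right) + 15735\right) + \frac{457 - - \frac{228}{109}}{-6 - \frac{3}{109}}} = - \frac{2298}{\left(1449 + 15735\right) + \frac{457 + \frac{228}{109}}{- \frac{657}{109}}} = - \frac{2298}{17184 - \frac{50041}{657}} = - \frac{2298}{\frac{11239847}{657}} = \left(-2298\right) \frac{657}{11239847} = - \frac{1509786}{11239847}$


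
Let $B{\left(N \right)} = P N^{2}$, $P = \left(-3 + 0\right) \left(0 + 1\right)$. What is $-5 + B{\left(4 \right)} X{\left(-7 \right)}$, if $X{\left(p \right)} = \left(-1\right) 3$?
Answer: $139$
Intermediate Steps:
$P = -3$ ($P = \left(-3\right) 1 = -3$)
$B{\left(N \right)} = - 3 N^{2}$
$X{\left(p \right)} = -3$
$-5 + B{\left(4 \right)} X{\left(-7 \right)} = -5 + - 3 \cdot 4^{2} \left(-3\right) = -5 + \left(-3\right) 16 \left(-3\right) = -5 - -144 = -5 + 144 = 139$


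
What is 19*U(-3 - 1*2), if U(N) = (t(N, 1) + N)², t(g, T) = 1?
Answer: 304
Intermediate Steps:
U(N) = (1 + N)²
19*U(-3 - 1*2) = 19*(1 + (-3 - 1*2))² = 19*(1 + (-3 - 2))² = 19*(1 - 5)² = 19*(-4)² = 19*16 = 304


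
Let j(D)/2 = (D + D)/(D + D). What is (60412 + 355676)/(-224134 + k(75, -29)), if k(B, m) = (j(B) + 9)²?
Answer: -138696/74671 ≈ -1.8574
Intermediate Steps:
j(D) = 2 (j(D) = 2*((D + D)/(D + D)) = 2*((2*D)/((2*D))) = 2*((2*D)*(1/(2*D))) = 2*1 = 2)
k(B, m) = 121 (k(B, m) = (2 + 9)² = 11² = 121)
(60412 + 355676)/(-224134 + k(75, -29)) = (60412 + 355676)/(-224134 + 121) = 416088/(-224013) = 416088*(-1/224013) = -138696/74671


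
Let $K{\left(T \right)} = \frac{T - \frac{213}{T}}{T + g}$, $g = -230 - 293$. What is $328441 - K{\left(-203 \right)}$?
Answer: $\frac{24202468351}{73689} \approx 3.2844 \cdot 10^{5}$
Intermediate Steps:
$g = -523$
$K{\left(T \right)} = \frac{T - \frac{213}{T}}{-523 + T}$ ($K{\left(T \right)} = \frac{T - \frac{213}{T}}{T - 523} = \frac{T - \frac{213}{T}}{-523 + T}$)
$328441 - K{\left(-203 \right)} = 328441 - \frac{-213 + \left(-203\right)^{2}}{\left(-203\right) \left(-523 - 203\right)} = 328441 - - \frac{-213 + 41209}{203 \left(-726\right)} = 328441 - \left(- \frac{1}{203}\right) \left(- \frac{1}{726}\right) 40996 = 328441 - \frac{20498}{73689} = \frac{24202468351}{73689}$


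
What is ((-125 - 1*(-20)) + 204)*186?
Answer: 18414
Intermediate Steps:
((-125 - 1*(-20)) + 204)*186 = ((-125 + 20) + 204)*186 = (-105 + 204)*186 = 99*186 = 18414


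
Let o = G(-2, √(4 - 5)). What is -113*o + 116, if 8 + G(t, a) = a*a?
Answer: 1133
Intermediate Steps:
G(t, a) = -8 + a² (G(t, a) = -8 + a*a = -8 + a²)
o = -9 (o = -8 + (√(4 - 5))² = -8 + (√(-1))² = -8 + I² = -8 - 1 = -9)
-113*o + 116 = -113*(-9) + 116 = 1017 + 116 = 1133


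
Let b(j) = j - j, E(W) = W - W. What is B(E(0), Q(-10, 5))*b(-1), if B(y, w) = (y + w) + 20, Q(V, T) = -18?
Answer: 0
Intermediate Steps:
E(W) = 0
B(y, w) = 20 + w + y (B(y, w) = (w + y) + 20 = 20 + w + y)
b(j) = 0
B(E(0), Q(-10, 5))*b(-1) = (20 - 18 + 0)*0 = 2*0 = 0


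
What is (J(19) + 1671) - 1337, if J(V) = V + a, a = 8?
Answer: 361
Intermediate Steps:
J(V) = 8 + V (J(V) = V + 8 = 8 + V)
(J(19) + 1671) - 1337 = ((8 + 19) + 1671) - 1337 = (27 + 1671) - 1337 = 1698 - 1337 = 361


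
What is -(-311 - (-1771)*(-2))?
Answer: 3853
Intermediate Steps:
-(-311 - (-1771)*(-2)) = -(-311 - 23*154) = -(-311 - 3542) = -1*(-3853) = 3853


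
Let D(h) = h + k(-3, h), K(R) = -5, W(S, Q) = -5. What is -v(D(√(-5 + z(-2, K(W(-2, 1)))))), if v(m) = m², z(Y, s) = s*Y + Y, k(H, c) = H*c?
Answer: -12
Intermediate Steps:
z(Y, s) = Y + Y*s (z(Y, s) = Y*s + Y = Y + Y*s)
D(h) = -2*h (D(h) = h - 3*h = -2*h)
-v(D(√(-5 + z(-2, K(W(-2, 1)))))) = -(-2*√(-5 - 2*(1 - 5)))² = -(-2*√(-5 - 2*(-4)))² = -(-2*√(-5 + 8))² = -(-2*√3)² = -1*12 = -12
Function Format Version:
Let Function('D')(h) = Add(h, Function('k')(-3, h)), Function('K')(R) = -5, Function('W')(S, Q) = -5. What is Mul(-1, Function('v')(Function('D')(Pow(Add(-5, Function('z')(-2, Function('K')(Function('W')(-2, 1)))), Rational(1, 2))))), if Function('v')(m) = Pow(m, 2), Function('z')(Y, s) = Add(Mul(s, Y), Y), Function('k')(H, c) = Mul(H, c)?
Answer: -12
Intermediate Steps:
Function('z')(Y, s) = Add(Y, Mul(Y, s)) (Function('z')(Y, s) = Add(Mul(Y, s), Y) = Add(Y, Mul(Y, s)))
Function('D')(h) = Mul(-2, h) (Function('D')(h) = Add(h, Mul(-3, h)) = Mul(-2, h))
Mul(-1, Function('v')(Function('D')(Pow(Add(-5, Function('z')(-2, Function('K')(Function('W')(-2, 1)))), Rational(1, 2))))) = Mul(-1, Pow(Mul(-2, Pow(Add(-5, Mul(-2, Add(1, -5))), Rational(1, 2))), 2)) = Mul(-1, Pow(Mul(-2, Pow(Add(-5, Mul(-2, -4)), Rational(1, 2))), 2)) = Mul(-1, Pow(Mul(-2, Pow(Add(-5, 8), Rational(1, 2))), 2)) = Mul(-1, Pow(Mul(-2, Pow(3, Rational(1, 2))), 2)) = Mul(-1, 12) = -12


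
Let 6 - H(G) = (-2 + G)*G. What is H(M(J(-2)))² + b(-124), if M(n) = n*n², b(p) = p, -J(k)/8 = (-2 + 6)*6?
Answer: 2509660584331949798389186472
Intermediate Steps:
J(k) = -192 (J(k) = -8*(-2 + 6)*6 = -32*6 = -8*24 = -192)
M(n) = n³
H(G) = 6 - G*(-2 + G) (H(G) = 6 - (-2 + G)*G = 6 - G*(-2 + G))
H(M(J(-2)))² + b(-124) = (6 - ((-192)³)² + 2*(-192)³)² - 124 = (6 - 1*(-7077888)² + 2*(-7077888))² - 124 = (6 - 1*50096498540544 - 14155776)² - 124 = (6 - 50096498540544 - 14155776)² - 124 = (-50096512696314)² - 124 = 2509660584331949798389186596 - 124 = 2509660584331949798389186472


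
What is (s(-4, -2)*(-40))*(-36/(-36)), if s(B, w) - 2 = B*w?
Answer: -400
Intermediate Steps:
s(B, w) = 2 + B*w
(s(-4, -2)*(-40))*(-36/(-36)) = ((2 - 4*(-2))*(-40))*(-36/(-36)) = ((2 + 8)*(-40))*(-36*(-1/36)) = (10*(-40))*1 = -400*1 = -400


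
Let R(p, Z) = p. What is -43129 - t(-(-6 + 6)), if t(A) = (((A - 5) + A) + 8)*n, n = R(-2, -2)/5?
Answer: -215639/5 ≈ -43128.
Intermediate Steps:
n = -⅖ (n = -2/5 = -2*⅕ = -⅖ ≈ -0.40000)
t(A) = -6/5 - 4*A/5 (t(A) = (((A - 5) + A) + 8)*(-⅖) = (((-5 + A) + A) + 8)*(-⅖) = ((-5 + 2*A) + 8)*(-⅖) = (3 + 2*A)*(-⅖) = -6/5 - 4*A/5)
-43129 - t(-(-6 + 6)) = -43129 - (-6/5 - (-4)*(-6 + 6)/5) = -43129 - (-6/5 - (-4)*0/5) = -43129 - (-6/5 - ⅘*0) = -43129 - (-6/5 + 0) = -43129 - 1*(-6/5) = -43129 + 6/5 = -215639/5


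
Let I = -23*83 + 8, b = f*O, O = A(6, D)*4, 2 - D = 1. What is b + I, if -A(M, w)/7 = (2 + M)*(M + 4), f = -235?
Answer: 524499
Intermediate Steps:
D = 1 (D = 2 - 1*1 = 2 - 1 = 1)
A(M, w) = -7*(2 + M)*(4 + M) (A(M, w) = -7*(2 + M)*(M + 4) = -7*(2 + M)*(4 + M))
O = -2240 (O = (-56 - 42*6 - 7*6²)*4 = (-56 - 252 - 7*36)*4 = (-56 - 252 - 252)*4 = -560*4 = -2240)
b = 526400 (b = -235*(-2240) = 526400)
I = -1901 (I = -1909 + 8 = -1901)
b + I = 526400 - 1901 = 524499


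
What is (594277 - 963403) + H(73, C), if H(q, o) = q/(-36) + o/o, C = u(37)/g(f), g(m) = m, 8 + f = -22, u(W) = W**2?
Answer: -13288573/36 ≈ -3.6913e+5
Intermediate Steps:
f = -30 (f = -8 - 22 = -30)
C = -1369/30 (C = 37**2/(-30) = 1369*(-1/30) = -1369/30 ≈ -45.633)
H(q, o) = 1 - q/36 (H(q, o) = q*(-1/36) + 1 = -q/36 + 1 = 1 - q/36)
(594277 - 963403) + H(73, C) = (594277 - 963403) + (1 - 1/36*73) = -369126 + (1 - 73/36) = -369126 - 37/36 = -13288573/36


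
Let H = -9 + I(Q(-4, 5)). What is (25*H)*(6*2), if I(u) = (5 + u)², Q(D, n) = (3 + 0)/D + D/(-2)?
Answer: 36075/4 ≈ 9018.8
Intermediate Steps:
Q(D, n) = 3/D - D/2 (Q(D, n) = 3/D + D*(-½) = 3/D - D/2)
H = 481/16 (H = -9 + (5 + (3/(-4) - ½*(-4)))² = -9 + (5 + (3*(-¼) + 2))² = -9 + (5 + (-¾ + 2))² = -9 + (5 + 5/4)² = -9 + (25/4)² = -9 + 625/16 = 481/16 ≈ 30.063)
(25*H)*(6*2) = (25*(481/16))*(6*2) = (12025/16)*12 = 36075/4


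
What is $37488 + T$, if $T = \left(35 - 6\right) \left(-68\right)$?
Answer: $35516$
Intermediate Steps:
$T = -1972$ ($T = 29 \left(-68\right) = -1972$)
$37488 + T = 37488 - 1972 = 35516$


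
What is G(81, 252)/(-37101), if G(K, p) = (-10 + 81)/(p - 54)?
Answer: -71/7345998 ≈ -9.6651e-6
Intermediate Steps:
G(K, p) = 71/(-54 + p)
G(81, 252)/(-37101) = (71/(-54 + 252))/(-37101) = (71/198)*(-1/37101) = -71/7345998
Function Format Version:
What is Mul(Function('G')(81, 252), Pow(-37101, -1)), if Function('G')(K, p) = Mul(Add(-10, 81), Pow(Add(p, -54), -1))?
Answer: Rational(-71, 7345998) ≈ -9.6651e-6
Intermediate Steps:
Function('G')(K, p) = Mul(71, Pow(Add(-54, p), -1))
Mul(Function('G')(81, 252), Pow(-37101, -1)) = Mul(Mul(71, Pow(Add(-54, 252), -1)), Pow(-37101, -1)) = Mul(Mul(71, Pow(198, -1)), Rational(-1, 37101)) = Mul(Mul(71, Rational(1, 198)), Rational(-1, 37101)) = Mul(Rational(71, 198), Rational(-1, 37101)) = Rational(-71, 7345998)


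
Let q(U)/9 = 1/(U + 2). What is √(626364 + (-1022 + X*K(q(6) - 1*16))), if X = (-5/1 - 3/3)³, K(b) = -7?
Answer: √626854 ≈ 791.74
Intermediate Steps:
q(U) = 9/(2 + U) (q(U) = 9/(U + 2) = 9/(2 + U))
X = -216 (X = (-5*1 - 3*⅓)³ = (-5 - 1)³ = (-6)³ = -216)
√(626364 + (-1022 + X*K(q(6) - 1*16))) = √(626364 + (-1022 - 216*(-7))) = √(626364 + (-1022 + 1512)) = √(626364 + 490) = √626854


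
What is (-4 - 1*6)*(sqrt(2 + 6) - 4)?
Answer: 40 - 20*sqrt(2) ≈ 11.716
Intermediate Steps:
(-4 - 1*6)*(sqrt(2 + 6) - 4) = (-4 - 6)*(sqrt(8) - 4) = -10*(2*sqrt(2) - 4) = -10*(-4 + 2*sqrt(2)) = 40 - 20*sqrt(2)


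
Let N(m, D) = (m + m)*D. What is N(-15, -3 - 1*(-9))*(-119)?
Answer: 21420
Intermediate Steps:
N(m, D) = 2*D*m (N(m, D) = (2*m)*D = 2*D*m)
N(-15, -3 - 1*(-9))*(-119) = (2*(-3 - 1*(-9))*(-15))*(-119) = (2*(-3 + 9)*(-15))*(-119) = (2*6*(-15))*(-119) = -180*(-119) = 21420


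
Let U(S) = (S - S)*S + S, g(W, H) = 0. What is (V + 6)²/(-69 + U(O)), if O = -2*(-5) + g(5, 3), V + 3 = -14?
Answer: -121/59 ≈ -2.0508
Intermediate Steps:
V = -17 (V = -3 - 14 = -17)
O = 10 (O = -2*(-5) + 0 = 10 + 0 = 10)
U(S) = S (U(S) = 0*S + S = 0 + S = S)
(V + 6)²/(-69 + U(O)) = (-17 + 6)²/(-69 + 10) = (-11)²/(-59) = 121*(-1/59) = -121/59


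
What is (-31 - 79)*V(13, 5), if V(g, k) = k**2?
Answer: -2750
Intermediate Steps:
(-31 - 79)*V(13, 5) = (-31 - 79)*5**2 = -110*25 = -2750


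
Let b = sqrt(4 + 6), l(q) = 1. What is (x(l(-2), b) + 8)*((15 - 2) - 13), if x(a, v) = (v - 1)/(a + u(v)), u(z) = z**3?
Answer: 0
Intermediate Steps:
b = sqrt(10) ≈ 3.1623
x(a, v) = (-1 + v)/(a + v**3) (x(a, v) = (v - 1)/(a + v**3) = (-1 + v)/(a + v**3))
(x(l(-2), b) + 8)*((15 - 2) - 13) = ((-1 + sqrt(10))/(1 + (sqrt(10))**3) + 8)*((15 - 2) - 13) = ((-1 + sqrt(10))/(1 + 10*sqrt(10)) + 8)*(13 - 13) = (8 + (-1 + sqrt(10))/(1 + 10*sqrt(10)))*0 = 0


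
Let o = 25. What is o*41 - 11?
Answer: 1014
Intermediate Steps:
o*41 - 11 = 25*41 - 11 = 1025 - 11 = 1014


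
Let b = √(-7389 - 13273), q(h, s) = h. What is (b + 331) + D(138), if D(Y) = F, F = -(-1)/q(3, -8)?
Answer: 994/3 + I*√20662 ≈ 331.33 + 143.74*I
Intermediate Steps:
b = I*√20662 (b = √(-20662) = I*√20662 ≈ 143.74*I)
F = ⅓ (F = -(-1)/3 = -1*(-⅓) = ⅓ ≈ 0.33333)
D(Y) = ⅓
(b + 331) + D(138) = (I*√20662 + 331) + ⅓ = (331 + I*√20662) + ⅓ = 994/3 + I*√20662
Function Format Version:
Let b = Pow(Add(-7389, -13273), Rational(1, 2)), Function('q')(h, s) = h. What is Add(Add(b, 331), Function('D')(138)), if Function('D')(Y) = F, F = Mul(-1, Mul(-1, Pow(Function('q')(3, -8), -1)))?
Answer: Add(Rational(994, 3), Mul(I, Pow(20662, Rational(1, 2)))) ≈ Add(331.33, Mul(143.74, I))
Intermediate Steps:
b = Mul(I, Pow(20662, Rational(1, 2))) (b = Pow(-20662, Rational(1, 2)) = Mul(I, Pow(20662, Rational(1, 2))) ≈ Mul(143.74, I))
F = Rational(1, 3) (F = Mul(-1, Mul(-1, Pow(3, -1))) = Mul(-1, Mul(-1, Rational(1, 3))) = Mul(-1, Rational(-1, 3)) = Rational(1, 3) ≈ 0.33333)
Function('D')(Y) = Rational(1, 3)
Add(Add(b, 331), Function('D')(138)) = Add(Add(Mul(I, Pow(20662, Rational(1, 2))), 331), Rational(1, 3)) = Add(Add(331, Mul(I, Pow(20662, Rational(1, 2)))), Rational(1, 3)) = Add(Rational(994, 3), Mul(I, Pow(20662, Rational(1, 2))))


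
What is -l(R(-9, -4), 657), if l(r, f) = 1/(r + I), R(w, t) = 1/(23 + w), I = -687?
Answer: 14/9617 ≈ 0.0014558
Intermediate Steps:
l(r, f) = 1/(-687 + r) (l(r, f) = 1/(r - 687) = 1/(-687 + r))
-l(R(-9, -4), 657) = -1/(-687 + 1/(23 - 9)) = -1/(-687 + 1/14) = -1/(-9617/14) = -1*(-14/9617) = 14/9617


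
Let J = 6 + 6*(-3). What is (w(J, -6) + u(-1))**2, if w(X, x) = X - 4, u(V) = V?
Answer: 289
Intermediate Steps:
J = -12 (J = 6 - 18 = -12)
w(X, x) = -4 + X
(w(J, -6) + u(-1))**2 = ((-4 - 12) - 1)**2 = (-16 - 1)**2 = (-17)**2 = 289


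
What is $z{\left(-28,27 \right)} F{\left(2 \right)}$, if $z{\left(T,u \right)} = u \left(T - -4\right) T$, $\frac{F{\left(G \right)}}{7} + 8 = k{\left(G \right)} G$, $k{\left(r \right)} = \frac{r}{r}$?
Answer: $-762048$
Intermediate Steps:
$k{\left(r \right)} = 1$
$F{\left(G \right)} = -56 + 7 G$ ($F{\left(G \right)} = -56 + 7 \cdot 1 G = -56 + 7 G$)
$z{\left(T,u \right)} = T u \left(4 + T\right)$ ($z{\left(T,u \right)} = u \left(T + 4\right) T = u \left(4 + T\right) T = T u \left(4 + T\right)$)
$z{\left(-28,27 \right)} F{\left(2 \right)} = \left(-28\right) 27 \left(4 - 28\right) \left(-56 + 7 \cdot 2\right) = \left(-28\right) 27 \left(-24\right) \left(-56 + 14\right) = 18144 \left(-42\right) = -762048$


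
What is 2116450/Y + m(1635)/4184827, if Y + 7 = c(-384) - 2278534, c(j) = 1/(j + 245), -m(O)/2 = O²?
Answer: -58488649828337/26508133798488 ≈ -2.2064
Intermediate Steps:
m(O) = -2*O²
c(j) = 1/(245 + j)
Y = -316717200/139 (Y = -7 + (1/(245 - 384) - 2278534) = -7 + (1/(-139) - 2278534) = -7 + (-1/139 - 2278534) = -7 - 316716227/139 = -316717200/139 ≈ -2.2785e+6)
2116450/Y + m(1635)/4184827 = 2116450/(-316717200/139) - 2*1635²/4184827 = 2116450*(-139/316717200) - 2*2673225*(1/4184827) = -5883731/6334344 - 5346450*1/4184827 = -5883731/6334344 - 5346450/4184827 = -58488649828337/26508133798488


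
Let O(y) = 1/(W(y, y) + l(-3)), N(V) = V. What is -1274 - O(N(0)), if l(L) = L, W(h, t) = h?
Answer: -3821/3 ≈ -1273.7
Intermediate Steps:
O(y) = 1/(-3 + y) (O(y) = 1/(y - 3) = 1/(-3 + y))
-1274 - O(N(0)) = -1274 - 1/(-3 + 0) = -1274 - 1/(-3) = -1274 - 1*(-⅓) = -1274 + ⅓ = -3821/3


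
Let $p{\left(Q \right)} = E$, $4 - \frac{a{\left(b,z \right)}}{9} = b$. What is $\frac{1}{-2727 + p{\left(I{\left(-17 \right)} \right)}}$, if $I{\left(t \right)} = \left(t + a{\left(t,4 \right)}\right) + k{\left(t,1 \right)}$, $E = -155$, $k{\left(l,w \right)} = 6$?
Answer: $- \frac{1}{2882} \approx -0.00034698$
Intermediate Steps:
$a{\left(b,z \right)} = 36 - 9 b$
$I{\left(t \right)} = 42 - 8 t$ ($I{\left(t \right)} = \left(t - \left(-36 + 9 t\right)\right) + 6 = \left(36 - 8 t\right) + 6 = 42 - 8 t$)
$p{\left(Q \right)} = -155$
$\frac{1}{-2727 + p{\left(I{\left(-17 \right)} \right)}} = \frac{1}{-2727 - 155} = \frac{1}{-2882} = - \frac{1}{2882}$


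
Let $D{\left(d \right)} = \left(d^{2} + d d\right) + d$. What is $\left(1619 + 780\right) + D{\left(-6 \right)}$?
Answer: $2465$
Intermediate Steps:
$D{\left(d \right)} = d + 2 d^{2}$ ($D{\left(d \right)} = \left(d^{2} + d^{2}\right) + d = 2 d^{2} + d = d + 2 d^{2}$)
$\left(1619 + 780\right) + D{\left(-6 \right)} = \left(1619 + 780\right) - 6 \left(1 + 2 \left(-6\right)\right) = 2399 - 6 \left(1 - 12\right) = 2399 - -66 = 2399 + 66 = 2465$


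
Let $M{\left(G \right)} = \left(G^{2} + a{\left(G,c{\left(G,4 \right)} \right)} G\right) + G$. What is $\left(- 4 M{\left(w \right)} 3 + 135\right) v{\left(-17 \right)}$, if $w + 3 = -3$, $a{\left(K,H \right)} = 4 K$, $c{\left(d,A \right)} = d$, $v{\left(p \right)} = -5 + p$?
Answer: $42966$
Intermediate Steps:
$w = -6$ ($w = -3 - 3 = -6$)
$M{\left(G \right)} = G + 5 G^{2}$ ($M{\left(G \right)} = \left(G^{2} + 4 G G\right) + G = \left(G^{2} + 4 G^{2}\right) + G = 5 G^{2} + G = G + 5 G^{2}$)
$\left(- 4 M{\left(w \right)} 3 + 135\right) v{\left(-17 \right)} = \left(- 4 \left(- 6 \left(1 + 5 \left(-6\right)\right)\right) 3 + 135\right) \left(-5 - 17\right) = \left(- 4 \left(- 6 \left(1 - 30\right)\right) 3 + 135\right) \left(-22\right) = \left(- 4 \left(\left(-6\right) \left(-29\right)\right) 3 + 135\right) \left(-22\right) = \left(\left(-4\right) 174 \cdot 3 + 135\right) \left(-22\right) = \left(\left(-696\right) 3 + 135\right) \left(-22\right) = \left(-2088 + 135\right) \left(-22\right) = \left(-1953\right) \left(-22\right) = 42966$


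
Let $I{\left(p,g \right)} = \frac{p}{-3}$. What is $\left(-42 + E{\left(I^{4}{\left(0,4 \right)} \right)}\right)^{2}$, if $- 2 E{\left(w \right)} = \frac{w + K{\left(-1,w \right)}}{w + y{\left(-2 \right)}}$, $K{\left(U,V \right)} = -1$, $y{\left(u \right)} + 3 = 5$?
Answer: $\frac{27889}{16} \approx 1743.1$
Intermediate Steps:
$y{\left(u \right)} = 2$ ($y{\left(u \right)} = -3 + 5 = 2$)
$I{\left(p,g \right)} = - \frac{p}{3}$ ($I{\left(p,g \right)} = p \left(- \frac{1}{3}\right) = - \frac{p}{3}$)
$E{\left(w \right)} = - \frac{-1 + w}{2 \left(2 + w\right)}$ ($E{\left(w \right)} = - \frac{\left(w - 1\right) \frac{1}{w + 2}}{2} = - \frac{\left(-1 + w\right) \frac{1}{2 + w}}{2} = - \frac{\frac{1}{2 + w} \left(-1 + w\right)}{2} = - \frac{-1 + w}{2 \left(2 + w\right)}$)
$\left(-42 + E{\left(I^{4}{\left(0,4 \right)} \right)}\right)^{2} = \left(-42 + \frac{1 - \left(\left(- \frac{1}{3}\right) 0\right)^{4}}{2 \left(2 + \left(\left(- \frac{1}{3}\right) 0\right)^{4}\right)}\right)^{2} = \left(-42 + \frac{1 - 0^{4}}{2 \left(2 + 0^{4}\right)}\right)^{2} = \left(-42 + \frac{1 - 0}{2 \left(2 + 0\right)}\right)^{2} = \left(-42 + \frac{1 + 0}{2 \cdot 2}\right)^{2} = \left(-42 + \frac{1}{2} \cdot \frac{1}{2} \cdot 1\right)^{2} = \left(-42 + \frac{1}{4}\right)^{2} = \left(- \frac{167}{4}\right)^{2} = \frac{27889}{16}$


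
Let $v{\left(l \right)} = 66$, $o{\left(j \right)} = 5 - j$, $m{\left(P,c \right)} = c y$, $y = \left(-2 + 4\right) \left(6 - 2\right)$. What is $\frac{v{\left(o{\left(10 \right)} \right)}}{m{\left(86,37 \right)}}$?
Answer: $\frac{33}{148} \approx 0.22297$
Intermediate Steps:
$y = 8$ ($y = 2 \cdot 4 = 8$)
$m{\left(P,c \right)} = 8 c$ ($m{\left(P,c \right)} = c 8 = 8 c$)
$\frac{v{\left(o{\left(10 \right)} \right)}}{m{\left(86,37 \right)}} = \frac{66}{8 \cdot 37} = \frac{66}{296} = 66 \cdot \frac{1}{296} = \frac{33}{148}$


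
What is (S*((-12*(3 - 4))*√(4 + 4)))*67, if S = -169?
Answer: -271752*√2 ≈ -3.8432e+5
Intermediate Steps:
(S*((-12*(3 - 4))*√(4 + 4)))*67 = -169*(-12*(3 - 4))*√(4 + 4)*67 = -169*(-12*(-1))*√8*67 = -169*(-4*(-3))*2*√2*67 = -2028*2*√2*67 = -4056*√2*67 = -271752*√2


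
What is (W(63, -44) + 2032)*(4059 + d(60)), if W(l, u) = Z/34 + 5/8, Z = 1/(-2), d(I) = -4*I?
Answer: 1055705265/136 ≈ 7.7625e+6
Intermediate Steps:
Z = -½ ≈ -0.50000
W(l, u) = 83/136 (W(l, u) = -½/34 + 5/8 = -½*1/34 + 5*(⅛) = -1/68 + 5/8 = 83/136)
(W(63, -44) + 2032)*(4059 + d(60)) = (83/136 + 2032)*(4059 - 4*60) = 276435*(4059 - 240)/136 = (276435/136)*3819 = 1055705265/136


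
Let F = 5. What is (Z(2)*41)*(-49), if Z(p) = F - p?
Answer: -6027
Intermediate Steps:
Z(p) = 5 - p
(Z(2)*41)*(-49) = ((5 - 1*2)*41)*(-49) = ((5 - 2)*41)*(-49) = (3*41)*(-49) = 123*(-49) = -6027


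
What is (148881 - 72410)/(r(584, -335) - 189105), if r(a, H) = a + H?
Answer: -76471/188856 ≈ -0.40492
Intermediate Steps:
r(a, H) = H + a
(148881 - 72410)/(r(584, -335) - 189105) = (148881 - 72410)/((-335 + 584) - 189105) = 76471/(249 - 189105) = 76471/(-188856) = 76471*(-1/188856) = -76471/188856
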